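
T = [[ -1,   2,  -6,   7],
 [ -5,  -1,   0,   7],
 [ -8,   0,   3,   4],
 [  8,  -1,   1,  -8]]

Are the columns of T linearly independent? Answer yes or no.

Row reduce T to echelon form.
R2 ← R2 − (5)·R1: [0, -11, 30, -28]
R3 ← R3 − (8)·R1: [0, -16, 51, -52]
R4 ← R4 + (8)·R1: [0, 15, -47, 48]
R3 ← R3 − (16/11)·R2: [0, 0, 81/11, -124/11]
R4 ← R4 + (15/11)·R2: [0, 0, -67/11, 108/11]
R4 ← R4 + (67/81)·R3: [0, 0, 0, 40/81]
4 pivots among 4 columns.
Every column is a pivot column, so the columns are linearly independent.

yes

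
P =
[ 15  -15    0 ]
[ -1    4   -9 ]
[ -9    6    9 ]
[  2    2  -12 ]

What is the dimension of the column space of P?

Row reduce to echelon form.
R2 ← R2 + (1/15)·R1: [0, 3, -9]
R3 ← R3 + (3/5)·R1: [0, -3, 9]
R4 ← R4 − (2/15)·R1: [0, 4, -12]
R3 ← R3 + R2: [0, 0, 0]
R4 ← R4 − (4/3)·R2: [0, 0, 0]
Echelon form has 2 nonzero rows, so rank(P) = 2.
The column space has dimension equal to the rank: 2.

2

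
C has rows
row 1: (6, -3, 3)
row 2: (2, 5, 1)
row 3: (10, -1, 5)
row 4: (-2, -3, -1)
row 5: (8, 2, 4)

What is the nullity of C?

Row reduce to echelon form.
R2 ← R2 − (1/3)·R1: [0, 6, 0]
R3 ← R3 − (5/3)·R1: [0, 4, 0]
R4 ← R4 + (1/3)·R1: [0, -4, 0]
R5 ← R5 − (4/3)·R1: [0, 6, 0]
R3 ← R3 − (2/3)·R2: [0, 0, 0]
R4 ← R4 + (2/3)·R2: [0, 0, 0]
R5 ← R5 − R2: [0, 0, 0]
2 nonzero rows, so rank(C) = 2.
C has 3 columns; by rank–nullity, nullity = 3 − 2 = 1.

1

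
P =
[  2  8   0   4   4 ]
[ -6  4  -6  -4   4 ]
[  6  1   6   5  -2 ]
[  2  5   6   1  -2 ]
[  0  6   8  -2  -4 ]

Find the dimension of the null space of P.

Row reduce to echelon form.
R2 ← R2 + (3)·R1: [0, 28, -6, 8, 16]
R3 ← R3 − (3)·R1: [0, -23, 6, -7, -14]
R4 ← R4 − R1: [0, -3, 6, -3, -6]
R3 ← R3 + (23/28)·R2: [0, 0, 15/14, -3/7, -6/7]
R4 ← R4 + (3/28)·R2: [0, 0, 75/14, -15/7, -30/7]
R5 ← R5 − (3/14)·R2: [0, 0, 65/7, -26/7, -52/7]
R4 ← R4 − (5)·R3: [0, 0, 0, 0, 0]
R5 ← R5 − (26/3)·R3: [0, 0, 0, 0, 0]
3 nonzero rows, so rank(P) = 3.
P has 5 columns; by rank–nullity, nullity = 5 − 3 = 2.

2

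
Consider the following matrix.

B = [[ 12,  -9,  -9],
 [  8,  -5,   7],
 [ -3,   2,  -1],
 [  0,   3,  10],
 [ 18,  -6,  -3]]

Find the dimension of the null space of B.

Row reduce to echelon form.
R2 ← R2 − (2/3)·R1: [0, 1, 13]
R3 ← R3 + (1/4)·R1: [0, -1/4, -13/4]
R5 ← R5 − (3/2)·R1: [0, 15/2, 21/2]
R3 ← R3 + (1/4)·R2: [0, 0, 0]
R4 ← R4 − (3)·R2: [0, 0, -29]
R5 ← R5 − (15/2)·R2: [0, 0, -87]
Swap R3 ↔ R4
R5 ← R5 − (3)·R3: [0, 0, 0]
3 nonzero rows, so rank(B) = 3.
B has 3 columns; by rank–nullity, nullity = 3 − 3 = 0.

0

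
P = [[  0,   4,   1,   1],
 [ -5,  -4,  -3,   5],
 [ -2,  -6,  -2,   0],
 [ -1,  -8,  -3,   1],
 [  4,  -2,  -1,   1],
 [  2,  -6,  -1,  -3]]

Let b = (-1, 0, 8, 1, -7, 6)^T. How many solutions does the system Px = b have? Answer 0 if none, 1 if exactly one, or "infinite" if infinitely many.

0

Row reduce the augmented matrix [P | b].
Swap R1 ↔ R2
R3 ← R3 − (2/5)·R1: [0, -22/5, -4/5, -2, 8]
R4 ← R4 − (1/5)·R1: [0, -36/5, -12/5, 0, 1]
R5 ← R5 + (4/5)·R1: [0, -26/5, -17/5, 5, -7]
R6 ← R6 + (2/5)·R1: [0, -38/5, -11/5, -1, 6]
R3 ← R3 + (11/10)·R2: [0, 0, 3/10, -9/10, 69/10]
R4 ← R4 + (9/5)·R2: [0, 0, -3/5, 9/5, -4/5]
R5 ← R5 + (13/10)·R2: [0, 0, -21/10, 63/10, -83/10]
R6 ← R6 + (19/10)·R2: [0, 0, -3/10, 9/10, 41/10]
R4 ← R4 + (2)·R3: [0, 0, 0, 0, 13]
R5 ← R5 + (7)·R3: [0, 0, 0, 0, 40]
R6 ← R6 + R3: [0, 0, 0, 0, 11]
R5 ← R5 − (40/13)·R4: [0, 0, 0, 0, 0]
R6 ← R6 − (11/13)·R4: [0, 0, 0, 0, 0]
The echelon form has 4 nonzero rows; the last pivot sits in the augmented column, so rank(P) = 3 but rank([P|b]) = 4.
Since the ranks differ, the system is inconsistent.
It has no solutions.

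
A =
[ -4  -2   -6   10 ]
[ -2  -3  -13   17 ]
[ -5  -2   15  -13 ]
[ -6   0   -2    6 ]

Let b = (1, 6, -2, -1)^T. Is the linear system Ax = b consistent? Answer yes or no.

Row reduce the augmented matrix [A | b].
R2 ← R2 − (1/2)·R1: [0, -2, -10, 12, 11/2]
R3 ← R3 − (5/4)·R1: [0, 1/2, 45/2, -51/2, -13/4]
R4 ← R4 − (3/2)·R1: [0, 3, 7, -9, -5/2]
R3 ← R3 + (1/4)·R2: [0, 0, 20, -45/2, -15/8]
R4 ← R4 + (3/2)·R2: [0, 0, -8, 9, 23/4]
R4 ← R4 + (2/5)·R3: [0, 0, 0, 0, 5]
The echelon form has 4 nonzero rows; the last pivot sits in the augmented column, so rank(A) = 3 but rank([A|b]) = 4.
Since the ranks differ, the system is inconsistent.

no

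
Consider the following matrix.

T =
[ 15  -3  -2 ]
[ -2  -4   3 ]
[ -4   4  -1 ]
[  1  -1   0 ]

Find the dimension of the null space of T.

0

Row reduce to echelon form.
R2 ← R2 + (2/15)·R1: [0, -22/5, 41/15]
R3 ← R3 + (4/15)·R1: [0, 16/5, -23/15]
R4 ← R4 − (1/15)·R1: [0, -4/5, 2/15]
R3 ← R3 + (8/11)·R2: [0, 0, 5/11]
R4 ← R4 − (2/11)·R2: [0, 0, -4/11]
R4 ← R4 + (4/5)·R3: [0, 0, 0]
3 nonzero rows, so rank(T) = 3.
T has 3 columns; by rank–nullity, nullity = 3 − 3 = 0.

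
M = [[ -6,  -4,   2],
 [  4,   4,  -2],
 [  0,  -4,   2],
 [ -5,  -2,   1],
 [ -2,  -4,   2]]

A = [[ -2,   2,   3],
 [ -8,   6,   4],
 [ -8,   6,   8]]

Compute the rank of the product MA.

First compute MA:
[[ 28, -24, -18],
 [-24,  20,  12],
 [ 16, -12,   0],
 [ 18, -16, -15],
 [ 20, -16,  -6]]
Now row reduce the product.
R2 ← R2 + (6/7)·R1: [0, -4/7, -24/7]
R3 ← R3 − (4/7)·R1: [0, 12/7, 72/7]
R4 ← R4 − (9/14)·R1: [0, -4/7, -24/7]
R5 ← R5 − (5/7)·R1: [0, 8/7, 48/7]
R3 ← R3 + (3)·R2: [0, 0, 0]
R4 ← R4 − R2: [0, 0, 0]
R5 ← R5 + (2)·R2: [0, 0, 0]
2 nonzero rows, so rank(MA) = 2.

2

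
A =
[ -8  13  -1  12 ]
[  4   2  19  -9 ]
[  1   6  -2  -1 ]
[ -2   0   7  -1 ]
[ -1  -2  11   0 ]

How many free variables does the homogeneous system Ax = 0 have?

0

Row reduce to echelon form.
R2 ← R2 + (1/2)·R1: [0, 17/2, 37/2, -3]
R3 ← R3 + (1/8)·R1: [0, 61/8, -17/8, 1/2]
R4 ← R4 − (1/4)·R1: [0, -13/4, 29/4, -4]
R5 ← R5 − (1/8)·R1: [0, -29/8, 89/8, -3/2]
R3 ← R3 − (61/68)·R2: [0, 0, -1273/68, 217/68]
R4 ← R4 + (13/34)·R2: [0, 0, 487/34, -175/34]
R5 ← R5 + (29/68)·R2: [0, 0, 1293/68, -189/68]
R4 ← R4 + (974/1273)·R3: [0, 0, 0, -3444/1273]
R5 ← R5 + (1293/1273)·R3: [0, 0, 0, 588/1273]
R5 ← R5 + (7/41)·R4: [0, 0, 0, 0]
4 nonzero rows, so rank(A) = 4.
A has 4 columns; by rank–nullity, nullity = 4 − 4 = 0.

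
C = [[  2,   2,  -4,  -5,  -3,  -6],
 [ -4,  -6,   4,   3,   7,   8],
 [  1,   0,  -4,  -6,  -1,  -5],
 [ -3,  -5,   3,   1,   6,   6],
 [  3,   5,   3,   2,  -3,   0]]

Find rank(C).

3

Row reduce to echelon form.
R2 ← R2 + (2)·R1: [0, -2, -4, -7, 1, -4]
R3 ← R3 − (1/2)·R1: [0, -1, -2, -7/2, 1/2, -2]
R4 ← R4 + (3/2)·R1: [0, -2, -3, -13/2, 3/2, -3]
R5 ← R5 − (3/2)·R1: [0, 2, 9, 19/2, 3/2, 9]
R3 ← R3 − (1/2)·R2: [0, 0, 0, 0, 0, 0]
R4 ← R4 − R2: [0, 0, 1, 1/2, 1/2, 1]
R5 ← R5 + R2: [0, 0, 5, 5/2, 5/2, 5]
Swap R3 ↔ R4
R5 ← R5 − (5)·R3: [0, 0, 0, 0, 0, 0]
Echelon form has 3 nonzero rows, so rank(C) = 3.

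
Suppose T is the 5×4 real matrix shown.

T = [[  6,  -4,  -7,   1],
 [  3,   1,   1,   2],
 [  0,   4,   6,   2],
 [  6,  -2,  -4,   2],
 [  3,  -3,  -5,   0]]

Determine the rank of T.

2

Row reduce to echelon form.
R2 ← R2 − (1/2)·R1: [0, 3, 9/2, 3/2]
R4 ← R4 − R1: [0, 2, 3, 1]
R5 ← R5 − (1/2)·R1: [0, -1, -3/2, -1/2]
R3 ← R3 − (4/3)·R2: [0, 0, 0, 0]
R4 ← R4 − (2/3)·R2: [0, 0, 0, 0]
R5 ← R5 + (1/3)·R2: [0, 0, 0, 0]
Echelon form has 2 nonzero rows, so rank(T) = 2.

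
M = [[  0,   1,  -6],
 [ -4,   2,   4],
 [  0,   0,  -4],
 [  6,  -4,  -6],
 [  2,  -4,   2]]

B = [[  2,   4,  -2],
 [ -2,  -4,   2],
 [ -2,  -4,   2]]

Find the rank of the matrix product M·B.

First compute MB:
[[ 10,  20, -10],
 [-20, -40,  20],
 [  8,  16,  -8],
 [ 32,  64, -32],
 [  8,  16,  -8]]
Now row reduce the product.
R2 ← R2 + (2)·R1: [0, 0, 0]
R3 ← R3 − (4/5)·R1: [0, 0, 0]
R4 ← R4 − (16/5)·R1: [0, 0, 0]
R5 ← R5 − (4/5)·R1: [0, 0, 0]
1 nonzero row, so rank(MB) = 1.

1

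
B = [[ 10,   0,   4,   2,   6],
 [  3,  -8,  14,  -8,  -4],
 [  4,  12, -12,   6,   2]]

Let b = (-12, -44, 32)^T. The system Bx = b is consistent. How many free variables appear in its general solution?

Row reduce the augmented matrix [B | b].
R2 ← R2 − (3/10)·R1: [0, -8, 64/5, -43/5, -29/5, -202/5]
R3 ← R3 − (2/5)·R1: [0, 12, -68/5, 26/5, -2/5, 184/5]
R3 ← R3 + (3/2)·R2: [0, 0, 28/5, -77/10, -91/10, -119/5]
The echelon form has 3 nonzero rows, and every pivot lies in the first 5 columns, so rank(B) = rank([B|b]) = 3.
The system is consistent.
Free variables = (unknowns) − (rank) = 5 − 3 = 2.

2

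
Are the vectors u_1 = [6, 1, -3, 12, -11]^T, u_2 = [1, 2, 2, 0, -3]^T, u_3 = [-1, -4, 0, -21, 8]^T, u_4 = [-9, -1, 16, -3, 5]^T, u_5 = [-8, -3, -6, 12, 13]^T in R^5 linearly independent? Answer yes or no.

no

Form the matrix with these vectors as rows and row reduce.
R2 ← R2 − (1/6)·R1: [0, 11/6, 5/2, -2, -7/6]
R3 ← R3 + (1/6)·R1: [0, -23/6, -1/2, -19, 37/6]
R4 ← R4 + (3/2)·R1: [0, 1/2, 23/2, 15, -23/2]
R5 ← R5 + (4/3)·R1: [0, -5/3, -10, 28, -5/3]
R3 ← R3 + (23/11)·R2: [0, 0, 52/11, -255/11, 41/11]
R4 ← R4 − (3/11)·R2: [0, 0, 119/11, 171/11, -123/11]
R5 ← R5 + (10/11)·R2: [0, 0, -85/11, 288/11, -30/11]
R4 ← R4 − (119/52)·R3: [0, 0, 0, 3567/52, -1025/52]
R5 ← R5 + (85/52)·R3: [0, 0, 0, -609/52, 175/52]
R5 ← R5 + (7/41)·R4: [0, 0, 0, 0, 0]
4 nonzero rows, so the 5 vectors span a space of dimension 4.
Since 4 < 5, the vectors are linearly dependent.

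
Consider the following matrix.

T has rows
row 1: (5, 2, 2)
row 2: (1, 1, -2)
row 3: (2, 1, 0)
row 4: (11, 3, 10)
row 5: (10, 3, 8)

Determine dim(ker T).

Row reduce to echelon form.
R2 ← R2 − (1/5)·R1: [0, 3/5, -12/5]
R3 ← R3 − (2/5)·R1: [0, 1/5, -4/5]
R4 ← R4 − (11/5)·R1: [0, -7/5, 28/5]
R5 ← R5 − (2)·R1: [0, -1, 4]
R3 ← R3 − (1/3)·R2: [0, 0, 0]
R4 ← R4 + (7/3)·R2: [0, 0, 0]
R5 ← R5 + (5/3)·R2: [0, 0, 0]
2 nonzero rows, so rank(T) = 2.
T has 3 columns; by rank–nullity, nullity = 3 − 2 = 1.

1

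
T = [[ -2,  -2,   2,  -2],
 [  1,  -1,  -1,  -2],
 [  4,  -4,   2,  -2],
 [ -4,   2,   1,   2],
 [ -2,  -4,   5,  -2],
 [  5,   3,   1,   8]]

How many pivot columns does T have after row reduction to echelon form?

3

Row reduce to echelon form.
R2 ← R2 + (1/2)·R1: [0, -2, 0, -3]
R3 ← R3 + (2)·R1: [0, -8, 6, -6]
R4 ← R4 − (2)·R1: [0, 6, -3, 6]
R5 ← R5 − R1: [0, -2, 3, 0]
R6 ← R6 + (5/2)·R1: [0, -2, 6, 3]
R3 ← R3 − (4)·R2: [0, 0, 6, 6]
R4 ← R4 + (3)·R2: [0, 0, -3, -3]
R5 ← R5 − R2: [0, 0, 3, 3]
R6 ← R6 − R2: [0, 0, 6, 6]
R4 ← R4 + (1/2)·R3: [0, 0, 0, 0]
R5 ← R5 − (1/2)·R3: [0, 0, 0, 0]
R6 ← R6 − R3: [0, 0, 0, 0]
Echelon form has 3 nonzero rows, so rank(T) = 3.
Each nonzero row contributes one pivot column: 3 pivot columns.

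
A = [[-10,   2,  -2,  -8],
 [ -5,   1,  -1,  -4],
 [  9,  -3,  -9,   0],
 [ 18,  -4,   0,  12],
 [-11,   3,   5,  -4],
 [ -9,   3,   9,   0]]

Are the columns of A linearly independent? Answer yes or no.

Row reduce A to echelon form.
R2 ← R2 − (1/2)·R1: [0, 0, 0, 0]
R3 ← R3 + (9/10)·R1: [0, -6/5, -54/5, -36/5]
R4 ← R4 + (9/5)·R1: [0, -2/5, -18/5, -12/5]
R5 ← R5 − (11/10)·R1: [0, 4/5, 36/5, 24/5]
R6 ← R6 − (9/10)·R1: [0, 6/5, 54/5, 36/5]
Swap R2 ↔ R3
R4 ← R4 − (1/3)·R2: [0, 0, 0, 0]
R5 ← R5 + (2/3)·R2: [0, 0, 0, 0]
R6 ← R6 + R2: [0, 0, 0, 0]
2 pivots among 4 columns.
Only 2 < 4 pivot columns, so the columns are linearly dependent.

no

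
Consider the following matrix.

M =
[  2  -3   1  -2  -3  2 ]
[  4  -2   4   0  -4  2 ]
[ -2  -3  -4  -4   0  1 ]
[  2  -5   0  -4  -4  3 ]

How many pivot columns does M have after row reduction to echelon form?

2

Row reduce to echelon form.
R2 ← R2 − (2)·R1: [0, 4, 2, 4, 2, -2]
R3 ← R3 + R1: [0, -6, -3, -6, -3, 3]
R4 ← R4 − R1: [0, -2, -1, -2, -1, 1]
R3 ← R3 + (3/2)·R2: [0, 0, 0, 0, 0, 0]
R4 ← R4 + (1/2)·R2: [0, 0, 0, 0, 0, 0]
Echelon form has 2 nonzero rows, so rank(M) = 2.
Each nonzero row contributes one pivot column: 2 pivot columns.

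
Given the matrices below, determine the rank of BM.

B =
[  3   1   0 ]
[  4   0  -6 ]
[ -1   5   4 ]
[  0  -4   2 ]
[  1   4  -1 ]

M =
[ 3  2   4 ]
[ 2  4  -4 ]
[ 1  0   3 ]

First compute BM:
[[ 11,  10,   8],
 [  6,   8,  -2],
 [ 11,  18, -12],
 [ -6, -16,  22],
 [ 10,  18, -15]]
Now row reduce the product.
R2 ← R2 − (6/11)·R1: [0, 28/11, -70/11]
R3 ← R3 − R1: [0, 8, -20]
R4 ← R4 + (6/11)·R1: [0, -116/11, 290/11]
R5 ← R5 − (10/11)·R1: [0, 98/11, -245/11]
R3 ← R3 − (22/7)·R2: [0, 0, 0]
R4 ← R4 + (29/7)·R2: [0, 0, 0]
R5 ← R5 − (7/2)·R2: [0, 0, 0]
2 nonzero rows, so rank(BM) = 2.

2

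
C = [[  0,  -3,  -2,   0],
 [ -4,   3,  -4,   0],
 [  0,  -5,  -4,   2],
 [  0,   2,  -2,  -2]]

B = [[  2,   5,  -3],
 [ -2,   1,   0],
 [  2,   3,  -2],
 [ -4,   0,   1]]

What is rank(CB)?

2

First compute CB:
[[  2,  -9,   4],
 [-22, -29,  20],
 [ -6, -17,  10],
 [  0,  -4,   2]]
Now row reduce the product.
R2 ← R2 + (11)·R1: [0, -128, 64]
R3 ← R3 + (3)·R1: [0, -44, 22]
R3 ← R3 − (11/32)·R2: [0, 0, 0]
R4 ← R4 − (1/32)·R2: [0, 0, 0]
2 nonzero rows, so rank(CB) = 2.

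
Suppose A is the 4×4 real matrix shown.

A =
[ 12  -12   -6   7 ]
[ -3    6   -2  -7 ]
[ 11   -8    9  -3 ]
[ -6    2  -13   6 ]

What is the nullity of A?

0

Row reduce to echelon form.
R2 ← R2 + (1/4)·R1: [0, 3, -7/2, -21/4]
R3 ← R3 − (11/12)·R1: [0, 3, 29/2, -113/12]
R4 ← R4 + (1/2)·R1: [0, -4, -16, 19/2]
R3 ← R3 − R2: [0, 0, 18, -25/6]
R4 ← R4 + (4/3)·R2: [0, 0, -62/3, 5/2]
R4 ← R4 + (31/27)·R3: [0, 0, 0, -185/81]
4 nonzero rows, so rank(A) = 4.
A has 4 columns; by rank–nullity, nullity = 4 − 4 = 0.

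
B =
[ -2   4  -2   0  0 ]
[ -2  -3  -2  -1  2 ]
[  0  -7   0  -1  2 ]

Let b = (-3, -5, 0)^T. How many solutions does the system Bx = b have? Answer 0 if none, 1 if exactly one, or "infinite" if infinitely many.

0

Row reduce the augmented matrix [B | b].
R2 ← R2 − R1: [0, -7, 0, -1, 2, -2]
R3 ← R3 − R2: [0, 0, 0, 0, 0, 2]
The echelon form has 3 nonzero rows; the last pivot sits in the augmented column, so rank(B) = 2 but rank([B|b]) = 3.
Since the ranks differ, the system is inconsistent.
It has no solutions.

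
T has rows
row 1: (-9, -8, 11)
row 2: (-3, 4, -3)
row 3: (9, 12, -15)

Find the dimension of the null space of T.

1

Row reduce to echelon form.
R2 ← R2 − (1/3)·R1: [0, 20/3, -20/3]
R3 ← R3 + R1: [0, 4, -4]
R3 ← R3 − (3/5)·R2: [0, 0, 0]
2 nonzero rows, so rank(T) = 2.
T has 3 columns; by rank–nullity, nullity = 3 − 2 = 1.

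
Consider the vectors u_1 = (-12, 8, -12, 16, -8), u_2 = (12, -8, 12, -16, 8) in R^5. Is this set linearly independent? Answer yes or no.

Form the matrix with these vectors as rows and row reduce.
R2 ← R2 + R1: [0, 0, 0, 0, 0]
1 nonzero row, so the 2 vectors span a space of dimension 1.
Since 1 < 2, the vectors are linearly dependent.

no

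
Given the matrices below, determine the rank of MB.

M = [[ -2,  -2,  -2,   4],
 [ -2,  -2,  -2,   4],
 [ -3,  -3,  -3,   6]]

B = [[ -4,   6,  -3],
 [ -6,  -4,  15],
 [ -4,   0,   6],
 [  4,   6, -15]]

First compute MB:
[[ 44,  20, -96],
 [ 44,  20, -96],
 [ 66,  30, -144]]
Now row reduce the product.
R2 ← R2 − R1: [0, 0, 0]
R3 ← R3 − (3/2)·R1: [0, 0, 0]
1 nonzero row, so rank(MB) = 1.

1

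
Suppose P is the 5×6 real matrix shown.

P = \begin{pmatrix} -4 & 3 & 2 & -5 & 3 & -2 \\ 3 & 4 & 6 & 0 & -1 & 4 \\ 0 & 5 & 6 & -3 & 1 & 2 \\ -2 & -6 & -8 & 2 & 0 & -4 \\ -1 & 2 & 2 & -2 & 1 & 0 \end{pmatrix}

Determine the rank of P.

2

Row reduce to echelon form.
R2 ← R2 + (3/4)·R1: [0, 25/4, 15/2, -15/4, 5/4, 5/2]
R4 ← R4 − (1/2)·R1: [0, -15/2, -9, 9/2, -3/2, -3]
R5 ← R5 − (1/4)·R1: [0, 5/4, 3/2, -3/4, 1/4, 1/2]
R3 ← R3 − (4/5)·R2: [0, 0, 0, 0, 0, 0]
R4 ← R4 + (6/5)·R2: [0, 0, 0, 0, 0, 0]
R5 ← R5 − (1/5)·R2: [0, 0, 0, 0, 0, 0]
Echelon form has 2 nonzero rows, so rank(P) = 2.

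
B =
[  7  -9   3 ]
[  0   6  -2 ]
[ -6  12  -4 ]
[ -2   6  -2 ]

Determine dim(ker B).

1

Row reduce to echelon form.
R3 ← R3 + (6/7)·R1: [0, 30/7, -10/7]
R4 ← R4 + (2/7)·R1: [0, 24/7, -8/7]
R3 ← R3 − (5/7)·R2: [0, 0, 0]
R4 ← R4 − (4/7)·R2: [0, 0, 0]
2 nonzero rows, so rank(B) = 2.
B has 3 columns; by rank–nullity, nullity = 3 − 2 = 1.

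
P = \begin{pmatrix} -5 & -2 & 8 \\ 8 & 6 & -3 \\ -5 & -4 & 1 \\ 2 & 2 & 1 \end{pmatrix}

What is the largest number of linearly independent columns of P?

2

Row reduce to echelon form.
R2 ← R2 + (8/5)·R1: [0, 14/5, 49/5]
R3 ← R3 − R1: [0, -2, -7]
R4 ← R4 + (2/5)·R1: [0, 6/5, 21/5]
R3 ← R3 + (5/7)·R2: [0, 0, 0]
R4 ← R4 − (3/7)·R2: [0, 0, 0]
Echelon form has 2 nonzero rows, so rank(P) = 2.
The rank gives the maximum number of linearly independent columns: 2.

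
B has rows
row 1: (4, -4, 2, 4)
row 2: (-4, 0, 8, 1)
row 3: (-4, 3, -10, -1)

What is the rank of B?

3

Row reduce to echelon form.
R2 ← R2 + R1: [0, -4, 10, 5]
R3 ← R3 + R1: [0, -1, -8, 3]
R3 ← R3 − (1/4)·R2: [0, 0, -21/2, 7/4]
Echelon form has 3 nonzero rows, so rank(B) = 3.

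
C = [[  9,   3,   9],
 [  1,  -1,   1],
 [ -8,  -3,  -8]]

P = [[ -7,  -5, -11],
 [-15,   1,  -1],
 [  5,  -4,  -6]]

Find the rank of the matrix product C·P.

2

First compute CP:
[[-63, -78, -156],
 [ 13, -10, -16],
 [ 61,  69, 139]]
Now row reduce the product.
R2 ← R2 + (13/63)·R1: [0, -548/21, -1012/21]
R3 ← R3 + (61/63)·R1: [0, -137/21, -253/21]
R3 ← R3 − (1/4)·R2: [0, 0, 0]
2 nonzero rows, so rank(CP) = 2.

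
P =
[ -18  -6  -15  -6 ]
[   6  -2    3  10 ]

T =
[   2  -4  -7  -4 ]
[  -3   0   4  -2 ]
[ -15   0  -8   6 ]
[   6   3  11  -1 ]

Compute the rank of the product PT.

First compute PT:
[[171,  54, 156,   0],
 [ 33,   6,  36, -12]]
Now row reduce the product.
R2 ← R2 − (11/57)·R1: [0, -84/19, 112/19, -12]
2 nonzero rows, so rank(PT) = 2.

2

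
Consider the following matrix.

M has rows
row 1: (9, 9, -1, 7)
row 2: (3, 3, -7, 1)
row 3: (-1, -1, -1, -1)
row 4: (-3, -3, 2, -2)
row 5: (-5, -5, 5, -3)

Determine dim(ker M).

2

Row reduce to echelon form.
R2 ← R2 − (1/3)·R1: [0, 0, -20/3, -4/3]
R3 ← R3 + (1/9)·R1: [0, 0, -10/9, -2/9]
R4 ← R4 + (1/3)·R1: [0, 0, 5/3, 1/3]
R5 ← R5 + (5/9)·R1: [0, 0, 40/9, 8/9]
R3 ← R3 − (1/6)·R2: [0, 0, 0, 0]
R4 ← R4 + (1/4)·R2: [0, 0, 0, 0]
R5 ← R5 + (2/3)·R2: [0, 0, 0, 0]
2 nonzero rows, so rank(M) = 2.
M has 4 columns; by rank–nullity, nullity = 4 − 2 = 2.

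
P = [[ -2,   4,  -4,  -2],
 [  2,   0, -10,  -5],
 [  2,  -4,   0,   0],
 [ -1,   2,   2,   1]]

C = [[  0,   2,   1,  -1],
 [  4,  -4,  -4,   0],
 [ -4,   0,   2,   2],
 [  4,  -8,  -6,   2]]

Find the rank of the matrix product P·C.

First compute PC:
[[ 24,  -4, -14, -10],
 [ 20,  44,  12, -32],
 [-16,  20,  18,  -2],
 [  4, -18, -11,   7]]
Now row reduce the product.
R2 ← R2 − (5/6)·R1: [0, 142/3, 71/3, -71/3]
R3 ← R3 + (2/3)·R1: [0, 52/3, 26/3, -26/3]
R4 ← R4 − (1/6)·R1: [0, -52/3, -26/3, 26/3]
R3 ← R3 − (26/71)·R2: [0, 0, 0, 0]
R4 ← R4 + (26/71)·R2: [0, 0, 0, 0]
2 nonzero rows, so rank(PC) = 2.

2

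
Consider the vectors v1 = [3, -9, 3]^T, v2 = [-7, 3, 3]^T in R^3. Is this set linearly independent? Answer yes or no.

yes

Form the matrix with these vectors as rows and row reduce.
R2 ← R2 + (7/3)·R1: [0, -18, 10]
2 nonzero rows, so the 2 vectors span a space of dimension 2.
Since 2 = 2, the vectors are linearly independent.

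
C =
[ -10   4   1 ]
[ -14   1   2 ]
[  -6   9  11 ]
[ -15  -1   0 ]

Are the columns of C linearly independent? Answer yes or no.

yes

Row reduce C to echelon form.
R2 ← R2 − (7/5)·R1: [0, -23/5, 3/5]
R3 ← R3 − (3/5)·R1: [0, 33/5, 52/5]
R4 ← R4 − (3/2)·R1: [0, -7, -3/2]
R3 ← R3 + (33/23)·R2: [0, 0, 259/23]
R4 ← R4 − (35/23)·R2: [0, 0, -111/46]
R4 ← R4 + (3/14)·R3: [0, 0, 0]
3 pivots among 3 columns.
Every column is a pivot column, so the columns are linearly independent.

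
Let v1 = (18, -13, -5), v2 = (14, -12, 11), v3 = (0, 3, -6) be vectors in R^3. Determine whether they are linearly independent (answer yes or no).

Form the matrix with these vectors as rows and row reduce.
R2 ← R2 − (7/9)·R1: [0, -17/9, 134/9]
R3 ← R3 + (27/17)·R2: [0, 0, 300/17]
3 nonzero rows, so the 3 vectors span a space of dimension 3.
Since 3 = 3, the vectors are linearly independent.

yes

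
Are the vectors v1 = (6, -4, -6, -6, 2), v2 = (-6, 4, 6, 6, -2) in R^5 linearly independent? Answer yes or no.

no

Form the matrix with these vectors as rows and row reduce.
R2 ← R2 + R1: [0, 0, 0, 0, 0]
1 nonzero row, so the 2 vectors span a space of dimension 1.
Since 1 < 2, the vectors are linearly dependent.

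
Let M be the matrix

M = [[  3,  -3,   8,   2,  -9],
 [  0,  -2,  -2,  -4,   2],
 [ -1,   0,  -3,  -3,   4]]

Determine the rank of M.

3

Row reduce to echelon form.
R3 ← R3 + (1/3)·R1: [0, -1, -1/3, -7/3, 1]
R3 ← R3 − (1/2)·R2: [0, 0, 2/3, -1/3, 0]
Echelon form has 3 nonzero rows, so rank(M) = 3.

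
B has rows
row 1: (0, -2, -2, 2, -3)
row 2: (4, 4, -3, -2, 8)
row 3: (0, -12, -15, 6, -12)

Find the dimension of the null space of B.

2

Row reduce to echelon form.
Swap R1 ↔ R2
R3 ← R3 − (6)·R2: [0, 0, -3, -6, 6]
3 nonzero rows, so rank(B) = 3.
B has 5 columns; by rank–nullity, nullity = 5 − 3 = 2.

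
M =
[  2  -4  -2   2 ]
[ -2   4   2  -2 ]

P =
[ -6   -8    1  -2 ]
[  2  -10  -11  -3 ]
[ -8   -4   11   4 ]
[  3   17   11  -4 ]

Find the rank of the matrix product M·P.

1

First compute MP:
[[  2,  66,  46,  -8],
 [ -2, -66, -46,   8]]
Now row reduce the product.
R2 ← R2 + R1: [0, 0, 0, 0]
1 nonzero row, so rank(MP) = 1.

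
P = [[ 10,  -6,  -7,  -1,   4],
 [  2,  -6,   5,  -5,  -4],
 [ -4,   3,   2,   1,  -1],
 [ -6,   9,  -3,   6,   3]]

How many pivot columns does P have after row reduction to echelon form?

2

Row reduce to echelon form.
R2 ← R2 − (1/5)·R1: [0, -24/5, 32/5, -24/5, -24/5]
R3 ← R3 + (2/5)·R1: [0, 3/5, -4/5, 3/5, 3/5]
R4 ← R4 + (3/5)·R1: [0, 27/5, -36/5, 27/5, 27/5]
R3 ← R3 + (1/8)·R2: [0, 0, 0, 0, 0]
R4 ← R4 + (9/8)·R2: [0, 0, 0, 0, 0]
Echelon form has 2 nonzero rows, so rank(P) = 2.
Each nonzero row contributes one pivot column: 2 pivot columns.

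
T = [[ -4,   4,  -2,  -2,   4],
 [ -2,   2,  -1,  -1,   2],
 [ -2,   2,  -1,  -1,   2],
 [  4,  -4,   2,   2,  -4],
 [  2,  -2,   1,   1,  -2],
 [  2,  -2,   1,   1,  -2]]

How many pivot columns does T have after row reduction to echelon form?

Row reduce to echelon form.
R2 ← R2 − (1/2)·R1: [0, 0, 0, 0, 0]
R3 ← R3 − (1/2)·R1: [0, 0, 0, 0, 0]
R4 ← R4 + R1: [0, 0, 0, 0, 0]
R5 ← R5 + (1/2)·R1: [0, 0, 0, 0, 0]
R6 ← R6 + (1/2)·R1: [0, 0, 0, 0, 0]
Echelon form has 1 nonzero row, so rank(T) = 1.
Each nonzero row contributes one pivot column: 1 pivot columns.

1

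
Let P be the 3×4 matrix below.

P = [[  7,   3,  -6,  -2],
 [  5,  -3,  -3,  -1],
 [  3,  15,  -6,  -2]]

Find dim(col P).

Row reduce to echelon form.
R2 ← R2 − (5/7)·R1: [0, -36/7, 9/7, 3/7]
R3 ← R3 − (3/7)·R1: [0, 96/7, -24/7, -8/7]
R3 ← R3 + (8/3)·R2: [0, 0, 0, 0]
Echelon form has 2 nonzero rows, so rank(P) = 2.
The column space has dimension equal to the rank: 2.

2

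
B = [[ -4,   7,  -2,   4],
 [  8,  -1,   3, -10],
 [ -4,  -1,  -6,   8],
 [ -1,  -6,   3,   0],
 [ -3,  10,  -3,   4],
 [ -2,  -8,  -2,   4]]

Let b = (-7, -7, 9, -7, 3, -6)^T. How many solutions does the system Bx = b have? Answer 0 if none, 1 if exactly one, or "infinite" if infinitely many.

Row reduce the augmented matrix [B | b].
R2 ← R2 + (2)·R1: [0, 13, -1, -2, -21]
R3 ← R3 − R1: [0, -8, -4, 4, 16]
R4 ← R4 − (1/4)·R1: [0, -31/4, 7/2, -1, -21/4]
R5 ← R5 − (3/4)·R1: [0, 19/4, -3/2, 1, 33/4]
R6 ← R6 − (1/2)·R1: [0, -23/2, -1, 2, -5/2]
R3 ← R3 + (8/13)·R2: [0, 0, -60/13, 36/13, 40/13]
R4 ← R4 + (31/52)·R2: [0, 0, 151/52, -57/26, -231/13]
R5 ← R5 − (19/52)·R2: [0, 0, -59/52, 45/26, 207/13]
R6 ← R6 + (23/26)·R2: [0, 0, -49/26, 3/13, -274/13]
R4 ← R4 + (151/240)·R3: [0, 0, 0, -9/20, -95/6]
R5 ← R5 − (59/240)·R3: [0, 0, 0, 21/20, 91/6]
R6 ← R6 − (49/120)·R3: [0, 0, 0, -9/10, -67/3]
R5 ← R5 + (7/3)·R4: [0, 0, 0, 0, -196/9]
R6 ← R6 − (2)·R4: [0, 0, 0, 0, 28/3]
R6 ← R6 + (3/7)·R5: [0, 0, 0, 0, 0]
The echelon form has 5 nonzero rows; the last pivot sits in the augmented column, so rank(B) = 4 but rank([B|b]) = 5.
Since the ranks differ, the system is inconsistent.
It has no solutions.

0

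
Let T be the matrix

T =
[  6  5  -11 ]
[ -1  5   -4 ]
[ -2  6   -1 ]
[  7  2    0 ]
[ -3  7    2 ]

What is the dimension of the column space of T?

3

Row reduce to echelon form.
R2 ← R2 + (1/6)·R1: [0, 35/6, -35/6]
R3 ← R3 + (1/3)·R1: [0, 23/3, -14/3]
R4 ← R4 − (7/6)·R1: [0, -23/6, 77/6]
R5 ← R5 + (1/2)·R1: [0, 19/2, -7/2]
R3 ← R3 − (46/35)·R2: [0, 0, 3]
R4 ← R4 + (23/35)·R2: [0, 0, 9]
R5 ← R5 − (57/35)·R2: [0, 0, 6]
R4 ← R4 − (3)·R3: [0, 0, 0]
R5 ← R5 − (2)·R3: [0, 0, 0]
Echelon form has 3 nonzero rows, so rank(T) = 3.
The column space has dimension equal to the rank: 3.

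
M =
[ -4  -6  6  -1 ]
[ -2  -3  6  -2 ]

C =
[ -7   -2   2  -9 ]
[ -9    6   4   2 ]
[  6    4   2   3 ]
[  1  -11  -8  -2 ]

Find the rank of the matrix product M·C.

First compute MC:
[[117,   7, -12,  44],
 [ 75,  32,  12,  34]]
Now row reduce the product.
R2 ← R2 − (25/39)·R1: [0, 1073/39, 256/13, 226/39]
2 nonzero rows, so rank(MC) = 2.

2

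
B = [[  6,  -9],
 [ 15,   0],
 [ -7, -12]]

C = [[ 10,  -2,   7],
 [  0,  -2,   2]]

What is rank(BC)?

2

First compute BC:
[[ 60,   6,  24],
 [150, -30, 105],
 [-70,  38, -73]]
Now row reduce the product.
R2 ← R2 − (5/2)·R1: [0, -45, 45]
R3 ← R3 + (7/6)·R1: [0, 45, -45]
R3 ← R3 + R2: [0, 0, 0]
2 nonzero rows, so rank(BC) = 2.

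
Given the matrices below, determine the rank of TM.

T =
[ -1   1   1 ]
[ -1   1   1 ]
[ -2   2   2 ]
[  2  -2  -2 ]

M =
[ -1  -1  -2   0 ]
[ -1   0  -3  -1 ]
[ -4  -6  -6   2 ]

1

First compute TM:
[[ -4,  -5,  -7,   1],
 [ -4,  -5,  -7,   1],
 [ -8, -10, -14,   2],
 [  8,  10,  14,  -2]]
Now row reduce the product.
R2 ← R2 − R1: [0, 0, 0, 0]
R3 ← R3 − (2)·R1: [0, 0, 0, 0]
R4 ← R4 + (2)·R1: [0, 0, 0, 0]
1 nonzero row, so rank(TM) = 1.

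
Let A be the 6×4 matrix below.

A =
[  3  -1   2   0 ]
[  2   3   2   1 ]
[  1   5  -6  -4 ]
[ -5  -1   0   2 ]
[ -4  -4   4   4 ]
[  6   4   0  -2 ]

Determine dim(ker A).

1

Row reduce to echelon form.
R2 ← R2 − (2/3)·R1: [0, 11/3, 2/3, 1]
R3 ← R3 − (1/3)·R1: [0, 16/3, -20/3, -4]
R4 ← R4 + (5/3)·R1: [0, -8/3, 10/3, 2]
R5 ← R5 + (4/3)·R1: [0, -16/3, 20/3, 4]
R6 ← R6 − (2)·R1: [0, 6, -4, -2]
R3 ← R3 − (16/11)·R2: [0, 0, -84/11, -60/11]
R4 ← R4 + (8/11)·R2: [0, 0, 42/11, 30/11]
R5 ← R5 + (16/11)·R2: [0, 0, 84/11, 60/11]
R6 ← R6 − (18/11)·R2: [0, 0, -56/11, -40/11]
R4 ← R4 + (1/2)·R3: [0, 0, 0, 0]
R5 ← R5 + R3: [0, 0, 0, 0]
R6 ← R6 − (2/3)·R3: [0, 0, 0, 0]
3 nonzero rows, so rank(A) = 3.
A has 4 columns; by rank–nullity, nullity = 4 − 3 = 1.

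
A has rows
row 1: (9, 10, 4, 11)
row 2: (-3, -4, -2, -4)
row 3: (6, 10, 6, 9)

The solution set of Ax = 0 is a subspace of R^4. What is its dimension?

Row reduce to echelon form.
R2 ← R2 + (1/3)·R1: [0, -2/3, -2/3, -1/3]
R3 ← R3 − (2/3)·R1: [0, 10/3, 10/3, 5/3]
R3 ← R3 + (5)·R2: [0, 0, 0, 0]
2 nonzero rows, so rank(A) = 2.
A has 4 columns; by rank–nullity, nullity = 4 − 2 = 2.

2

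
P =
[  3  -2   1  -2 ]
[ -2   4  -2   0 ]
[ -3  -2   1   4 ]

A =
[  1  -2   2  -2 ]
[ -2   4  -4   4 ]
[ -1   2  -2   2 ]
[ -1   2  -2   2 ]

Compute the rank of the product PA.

1

First compute PA:
[[  8, -16,  16, -16],
 [ -8,  16, -16,  16],
 [ -4,   8,  -8,   8]]
Now row reduce the product.
R2 ← R2 + R1: [0, 0, 0, 0]
R3 ← R3 + (1/2)·R1: [0, 0, 0, 0]
1 nonzero row, so rank(PA) = 1.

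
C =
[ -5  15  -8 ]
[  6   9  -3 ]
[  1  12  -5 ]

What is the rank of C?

Row reduce to echelon form.
R2 ← R2 + (6/5)·R1: [0, 27, -63/5]
R3 ← R3 + (1/5)·R1: [0, 15, -33/5]
R3 ← R3 − (5/9)·R2: [0, 0, 2/5]
Echelon form has 3 nonzero rows, so rank(C) = 3.

3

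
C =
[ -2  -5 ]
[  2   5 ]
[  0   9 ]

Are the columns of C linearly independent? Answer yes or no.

yes

Row reduce C to echelon form.
R2 ← R2 + R1: [0, 0]
Swap R2 ↔ R3
2 pivots among 2 columns.
Every column is a pivot column, so the columns are linearly independent.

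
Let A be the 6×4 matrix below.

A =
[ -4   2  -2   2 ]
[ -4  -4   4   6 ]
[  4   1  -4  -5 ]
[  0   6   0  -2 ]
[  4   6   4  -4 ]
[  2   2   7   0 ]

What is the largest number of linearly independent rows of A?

Row reduce to echelon form.
R2 ← R2 − R1: [0, -6, 6, 4]
R3 ← R3 + R1: [0, 3, -6, -3]
R5 ← R5 + R1: [0, 8, 2, -2]
R6 ← R6 + (1/2)·R1: [0, 3, 6, 1]
R3 ← R3 + (1/2)·R2: [0, 0, -3, -1]
R4 ← R4 + R2: [0, 0, 6, 2]
R5 ← R5 + (4/3)·R2: [0, 0, 10, 10/3]
R6 ← R6 + (1/2)·R2: [0, 0, 9, 3]
R4 ← R4 + (2)·R3: [0, 0, 0, 0]
R5 ← R5 + (10/3)·R3: [0, 0, 0, 0]
R6 ← R6 + (3)·R3: [0, 0, 0, 0]
Echelon form has 3 nonzero rows, so rank(A) = 3.
The rank gives the maximum number of linearly independent rows: 3.

3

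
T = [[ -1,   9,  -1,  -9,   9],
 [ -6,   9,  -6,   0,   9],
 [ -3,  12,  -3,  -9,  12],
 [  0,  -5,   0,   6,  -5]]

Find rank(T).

2

Row reduce to echelon form.
R2 ← R2 − (6)·R1: [0, -45, 0, 54, -45]
R3 ← R3 − (3)·R1: [0, -15, 0, 18, -15]
R3 ← R3 − (1/3)·R2: [0, 0, 0, 0, 0]
R4 ← R4 − (1/9)·R2: [0, 0, 0, 0, 0]
Echelon form has 2 nonzero rows, so rank(T) = 2.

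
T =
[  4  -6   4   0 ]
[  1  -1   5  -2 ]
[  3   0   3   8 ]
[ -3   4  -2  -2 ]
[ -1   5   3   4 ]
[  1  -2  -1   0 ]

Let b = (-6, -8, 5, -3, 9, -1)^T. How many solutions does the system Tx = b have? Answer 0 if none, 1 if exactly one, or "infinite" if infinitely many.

Row reduce the augmented matrix [T | b].
R2 ← R2 − (1/4)·R1: [0, 1/2, 4, -2, -13/2]
R3 ← R3 − (3/4)·R1: [0, 9/2, 0, 8, 19/2]
R4 ← R4 + (3/4)·R1: [0, -1/2, 1, -2, -15/2]
R5 ← R5 + (1/4)·R1: [0, 7/2, 4, 4, 15/2]
R6 ← R6 − (1/4)·R1: [0, -1/2, -2, 0, 1/2]
R3 ← R3 − (9)·R2: [0, 0, -36, 26, 68]
R4 ← R4 + R2: [0, 0, 5, -4, -14]
R5 ← R5 − (7)·R2: [0, 0, -24, 18, 53]
R6 ← R6 + R2: [0, 0, 2, -2, -6]
R4 ← R4 + (5/36)·R3: [0, 0, 0, -7/18, -41/9]
R5 ← R5 − (2/3)·R3: [0, 0, 0, 2/3, 23/3]
R6 ← R6 + (1/18)·R3: [0, 0, 0, -5/9, -20/9]
R5 ← R5 + (12/7)·R4: [0, 0, 0, 0, -1/7]
R6 ← R6 − (10/7)·R4: [0, 0, 0, 0, 30/7]
R6 ← R6 + (30)·R5: [0, 0, 0, 0, 0]
The echelon form has 5 nonzero rows; the last pivot sits in the augmented column, so rank(T) = 4 but rank([T|b]) = 5.
Since the ranks differ, the system is inconsistent.
It has no solutions.

0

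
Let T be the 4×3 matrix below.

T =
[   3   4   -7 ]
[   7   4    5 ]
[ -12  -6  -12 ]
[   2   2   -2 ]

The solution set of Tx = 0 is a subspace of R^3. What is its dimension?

1

Row reduce to echelon form.
R2 ← R2 − (7/3)·R1: [0, -16/3, 64/3]
R3 ← R3 + (4)·R1: [0, 10, -40]
R4 ← R4 − (2/3)·R1: [0, -2/3, 8/3]
R3 ← R3 + (15/8)·R2: [0, 0, 0]
R4 ← R4 − (1/8)·R2: [0, 0, 0]
2 nonzero rows, so rank(T) = 2.
T has 3 columns; by rank–nullity, nullity = 3 − 2 = 1.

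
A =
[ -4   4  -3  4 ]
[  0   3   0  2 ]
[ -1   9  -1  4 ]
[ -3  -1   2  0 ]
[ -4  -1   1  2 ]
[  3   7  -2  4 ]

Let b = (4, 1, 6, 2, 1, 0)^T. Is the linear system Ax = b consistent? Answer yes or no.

Row reduce the augmented matrix [A | b].
R3 ← R3 − (1/4)·R1: [0, 8, -1/4, 3, 5]
R4 ← R4 − (3/4)·R1: [0, -4, 17/4, -3, -1]
R5 ← R5 − R1: [0, -5, 4, -2, -3]
R6 ← R6 + (3/4)·R1: [0, 10, -17/4, 7, 3]
R3 ← R3 − (8/3)·R2: [0, 0, -1/4, -7/3, 7/3]
R4 ← R4 + (4/3)·R2: [0, 0, 17/4, -1/3, 1/3]
R5 ← R5 + (5/3)·R2: [0, 0, 4, 4/3, -4/3]
R6 ← R6 − (10/3)·R2: [0, 0, -17/4, 1/3, -1/3]
R4 ← R4 + (17)·R3: [0, 0, 0, -40, 40]
R5 ← R5 + (16)·R3: [0, 0, 0, -36, 36]
R6 ← R6 − (17)·R3: [0, 0, 0, 40, -40]
R5 ← R5 − (9/10)·R4: [0, 0, 0, 0, 0]
R6 ← R6 + R4: [0, 0, 0, 0, 0]
The echelon form has 4 nonzero rows, and every pivot lies in the first 4 columns, so rank(A) = rank([A|b]) = 4.
The system is consistent.

yes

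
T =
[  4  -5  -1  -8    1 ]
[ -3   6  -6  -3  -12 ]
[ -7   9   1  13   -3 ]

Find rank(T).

2

Row reduce to echelon form.
R2 ← R2 + (3/4)·R1: [0, 9/4, -27/4, -9, -45/4]
R3 ← R3 + (7/4)·R1: [0, 1/4, -3/4, -1, -5/4]
R3 ← R3 − (1/9)·R2: [0, 0, 0, 0, 0]
Echelon form has 2 nonzero rows, so rank(T) = 2.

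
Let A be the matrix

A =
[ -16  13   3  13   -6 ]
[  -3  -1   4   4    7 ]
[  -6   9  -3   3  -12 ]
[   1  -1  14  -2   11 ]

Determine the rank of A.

3

Row reduce to echelon form.
R2 ← R2 − (3/16)·R1: [0, -55/16, 55/16, 25/16, 65/8]
R3 ← R3 − (3/8)·R1: [0, 33/8, -33/8, -15/8, -39/4]
R4 ← R4 + (1/16)·R1: [0, -3/16, 227/16, -19/16, 85/8]
R3 ← R3 + (6/5)·R2: [0, 0, 0, 0, 0]
R4 ← R4 − (3/55)·R2: [0, 0, 14, -14/11, 112/11]
Swap R3 ↔ R4
Echelon form has 3 nonzero rows, so rank(A) = 3.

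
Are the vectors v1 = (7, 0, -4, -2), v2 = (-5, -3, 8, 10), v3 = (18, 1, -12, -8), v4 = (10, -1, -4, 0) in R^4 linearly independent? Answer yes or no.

no

Form the matrix with these vectors as rows and row reduce.
R2 ← R2 + (5/7)·R1: [0, -3, 36/7, 60/7]
R3 ← R3 − (18/7)·R1: [0, 1, -12/7, -20/7]
R4 ← R4 − (10/7)·R1: [0, -1, 12/7, 20/7]
R3 ← R3 + (1/3)·R2: [0, 0, 0, 0]
R4 ← R4 − (1/3)·R2: [0, 0, 0, 0]
2 nonzero rows, so the 4 vectors span a space of dimension 2.
Since 2 < 4, the vectors are linearly dependent.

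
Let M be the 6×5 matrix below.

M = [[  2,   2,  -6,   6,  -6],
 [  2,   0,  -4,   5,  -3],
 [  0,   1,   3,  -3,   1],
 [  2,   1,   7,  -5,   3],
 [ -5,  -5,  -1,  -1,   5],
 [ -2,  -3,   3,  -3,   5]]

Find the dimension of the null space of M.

Row reduce to echelon form.
R2 ← R2 − R1: [0, -2, 2, -1, 3]
R4 ← R4 − R1: [0, -1, 13, -11, 9]
R5 ← R5 + (5/2)·R1: [0, 0, -16, 14, -10]
R6 ← R6 + R1: [0, -1, -3, 3, -1]
R3 ← R3 + (1/2)·R2: [0, 0, 4, -7/2, 5/2]
R4 ← R4 − (1/2)·R2: [0, 0, 12, -21/2, 15/2]
R6 ← R6 − (1/2)·R2: [0, 0, -4, 7/2, -5/2]
R4 ← R4 − (3)·R3: [0, 0, 0, 0, 0]
R5 ← R5 + (4)·R3: [0, 0, 0, 0, 0]
R6 ← R6 + R3: [0, 0, 0, 0, 0]
3 nonzero rows, so rank(M) = 3.
M has 5 columns; by rank–nullity, nullity = 5 − 3 = 2.

2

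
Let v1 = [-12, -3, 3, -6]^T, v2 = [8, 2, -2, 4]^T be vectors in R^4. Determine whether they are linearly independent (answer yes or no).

Form the matrix with these vectors as rows and row reduce.
R2 ← R2 + (2/3)·R1: [0, 0, 0, 0]
1 nonzero row, so the 2 vectors span a space of dimension 1.
Since 1 < 2, the vectors are linearly dependent.

no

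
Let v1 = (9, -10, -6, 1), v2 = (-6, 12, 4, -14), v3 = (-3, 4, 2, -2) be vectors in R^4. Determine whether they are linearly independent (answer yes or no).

no

Form the matrix with these vectors as rows and row reduce.
R2 ← R2 + (2/3)·R1: [0, 16/3, 0, -40/3]
R3 ← R3 + (1/3)·R1: [0, 2/3, 0, -5/3]
R3 ← R3 − (1/8)·R2: [0, 0, 0, 0]
2 nonzero rows, so the 3 vectors span a space of dimension 2.
Since 2 < 3, the vectors are linearly dependent.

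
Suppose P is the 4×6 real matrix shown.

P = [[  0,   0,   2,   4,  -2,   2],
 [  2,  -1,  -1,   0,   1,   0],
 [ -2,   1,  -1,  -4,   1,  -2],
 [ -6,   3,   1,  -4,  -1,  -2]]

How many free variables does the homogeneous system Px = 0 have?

Row reduce to echelon form.
Swap R1 ↔ R2
R3 ← R3 + R1: [0, 0, -2, -4, 2, -2]
R4 ← R4 + (3)·R1: [0, 0, -2, -4, 2, -2]
R3 ← R3 + R2: [0, 0, 0, 0, 0, 0]
R4 ← R4 + R2: [0, 0, 0, 0, 0, 0]
2 nonzero rows, so rank(P) = 2.
P has 6 columns; by rank–nullity, nullity = 6 − 2 = 4.

4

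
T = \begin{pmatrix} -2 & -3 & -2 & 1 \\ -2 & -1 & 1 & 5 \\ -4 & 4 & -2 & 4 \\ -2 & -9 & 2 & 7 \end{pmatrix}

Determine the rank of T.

3

Row reduce to echelon form.
R2 ← R2 − R1: [0, 2, 3, 4]
R3 ← R3 − (2)·R1: [0, 10, 2, 2]
R4 ← R4 − R1: [0, -6, 4, 6]
R3 ← R3 − (5)·R2: [0, 0, -13, -18]
R4 ← R4 + (3)·R2: [0, 0, 13, 18]
R4 ← R4 + R3: [0, 0, 0, 0]
Echelon form has 3 nonzero rows, so rank(T) = 3.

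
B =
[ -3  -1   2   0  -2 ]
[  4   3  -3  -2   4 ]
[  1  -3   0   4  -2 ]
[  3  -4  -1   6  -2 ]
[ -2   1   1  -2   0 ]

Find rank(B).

2

Row reduce to echelon form.
R2 ← R2 + (4/3)·R1: [0, 5/3, -1/3, -2, 4/3]
R3 ← R3 + (1/3)·R1: [0, -10/3, 2/3, 4, -8/3]
R4 ← R4 + R1: [0, -5, 1, 6, -4]
R5 ← R5 − (2/3)·R1: [0, 5/3, -1/3, -2, 4/3]
R3 ← R3 + (2)·R2: [0, 0, 0, 0, 0]
R4 ← R4 + (3)·R2: [0, 0, 0, 0, 0]
R5 ← R5 − R2: [0, 0, 0, 0, 0]
Echelon form has 2 nonzero rows, so rank(B) = 2.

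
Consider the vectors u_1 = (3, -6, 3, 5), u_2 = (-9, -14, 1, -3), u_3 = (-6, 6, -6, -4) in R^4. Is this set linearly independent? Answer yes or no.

yes

Form the matrix with these vectors as rows and row reduce.
R2 ← R2 + (3)·R1: [0, -32, 10, 12]
R3 ← R3 + (2)·R1: [0, -6, 0, 6]
R3 ← R3 − (3/16)·R2: [0, 0, -15/8, 15/4]
3 nonzero rows, so the 3 vectors span a space of dimension 3.
Since 3 = 3, the vectors are linearly independent.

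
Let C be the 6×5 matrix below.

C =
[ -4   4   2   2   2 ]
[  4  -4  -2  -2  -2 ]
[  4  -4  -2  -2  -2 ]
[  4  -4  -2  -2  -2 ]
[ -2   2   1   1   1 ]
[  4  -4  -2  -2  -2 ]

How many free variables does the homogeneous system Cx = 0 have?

Row reduce to echelon form.
R2 ← R2 + R1: [0, 0, 0, 0, 0]
R3 ← R3 + R1: [0, 0, 0, 0, 0]
R4 ← R4 + R1: [0, 0, 0, 0, 0]
R5 ← R5 − (1/2)·R1: [0, 0, 0, 0, 0]
R6 ← R6 + R1: [0, 0, 0, 0, 0]
1 nonzero row, so rank(C) = 1.
C has 5 columns; by rank–nullity, nullity = 5 − 1 = 4.

4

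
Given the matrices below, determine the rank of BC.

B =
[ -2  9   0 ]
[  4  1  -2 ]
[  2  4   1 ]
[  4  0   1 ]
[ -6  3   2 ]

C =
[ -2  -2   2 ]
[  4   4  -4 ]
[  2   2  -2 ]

1

First compute BC:
[[ 40,  40, -40],
 [ -8,  -8,   8],
 [ 14,  14, -14],
 [ -6,  -6,   6],
 [ 28,  28, -28]]
Now row reduce the product.
R2 ← R2 + (1/5)·R1: [0, 0, 0]
R3 ← R3 − (7/20)·R1: [0, 0, 0]
R4 ← R4 + (3/20)·R1: [0, 0, 0]
R5 ← R5 − (7/10)·R1: [0, 0, 0]
1 nonzero row, so rank(BC) = 1.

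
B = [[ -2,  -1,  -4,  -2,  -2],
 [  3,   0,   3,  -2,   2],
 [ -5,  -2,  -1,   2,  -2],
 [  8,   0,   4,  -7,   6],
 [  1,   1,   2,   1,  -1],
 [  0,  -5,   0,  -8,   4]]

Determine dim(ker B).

Row reduce to echelon form.
R2 ← R2 + (3/2)·R1: [0, -3/2, -3, -5, -1]
R3 ← R3 − (5/2)·R1: [0, 1/2, 9, 7, 3]
R4 ← R4 + (4)·R1: [0, -4, -12, -15, -2]
R5 ← R5 + (1/2)·R1: [0, 1/2, 0, 0, -2]
R3 ← R3 + (1/3)·R2: [0, 0, 8, 16/3, 8/3]
R4 ← R4 − (8/3)·R2: [0, 0, -4, -5/3, 2/3]
R5 ← R5 + (1/3)·R2: [0, 0, -1, -5/3, -7/3]
R6 ← R6 − (10/3)·R2: [0, 0, 10, 26/3, 22/3]
R4 ← R4 + (1/2)·R3: [0, 0, 0, 1, 2]
R5 ← R5 + (1/8)·R3: [0, 0, 0, -1, -2]
R6 ← R6 − (5/4)·R3: [0, 0, 0, 2, 4]
R5 ← R5 + R4: [0, 0, 0, 0, 0]
R6 ← R6 − (2)·R4: [0, 0, 0, 0, 0]
4 nonzero rows, so rank(B) = 4.
B has 5 columns; by rank–nullity, nullity = 5 − 4 = 1.

1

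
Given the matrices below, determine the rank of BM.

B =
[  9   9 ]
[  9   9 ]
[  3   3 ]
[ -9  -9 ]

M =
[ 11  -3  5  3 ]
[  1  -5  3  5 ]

1

First compute BM:
[[108, -72,  72,  72],
 [108, -72,  72,  72],
 [ 36, -24,  24,  24],
 [-108,  72, -72, -72]]
Now row reduce the product.
R2 ← R2 − R1: [0, 0, 0, 0]
R3 ← R3 − (1/3)·R1: [0, 0, 0, 0]
R4 ← R4 + R1: [0, 0, 0, 0]
1 nonzero row, so rank(BM) = 1.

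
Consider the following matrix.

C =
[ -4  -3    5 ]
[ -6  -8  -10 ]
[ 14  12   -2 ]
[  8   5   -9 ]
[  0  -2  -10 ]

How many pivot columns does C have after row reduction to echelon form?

3

Row reduce to echelon form.
R2 ← R2 − (3/2)·R1: [0, -7/2, -35/2]
R3 ← R3 + (7/2)·R1: [0, 3/2, 31/2]
R4 ← R4 + (2)·R1: [0, -1, 1]
R3 ← R3 + (3/7)·R2: [0, 0, 8]
R4 ← R4 − (2/7)·R2: [0, 0, 6]
R5 ← R5 − (4/7)·R2: [0, 0, 0]
R4 ← R4 − (3/4)·R3: [0, 0, 0]
Echelon form has 3 nonzero rows, so rank(C) = 3.
Each nonzero row contributes one pivot column: 3 pivot columns.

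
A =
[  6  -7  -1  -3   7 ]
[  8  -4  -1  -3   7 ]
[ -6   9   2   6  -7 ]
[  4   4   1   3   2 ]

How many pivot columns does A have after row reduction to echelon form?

Row reduce to echelon form.
R2 ← R2 − (4/3)·R1: [0, 16/3, 1/3, 1, -7/3]
R3 ← R3 + R1: [0, 2, 1, 3, 0]
R4 ← R4 − (2/3)·R1: [0, 26/3, 5/3, 5, -8/3]
R3 ← R3 − (3/8)·R2: [0, 0, 7/8, 21/8, 7/8]
R4 ← R4 − (13/8)·R2: [0, 0, 9/8, 27/8, 9/8]
R4 ← R4 − (9/7)·R3: [0, 0, 0, 0, 0]
Echelon form has 3 nonzero rows, so rank(A) = 3.
Each nonzero row contributes one pivot column: 3 pivot columns.

3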